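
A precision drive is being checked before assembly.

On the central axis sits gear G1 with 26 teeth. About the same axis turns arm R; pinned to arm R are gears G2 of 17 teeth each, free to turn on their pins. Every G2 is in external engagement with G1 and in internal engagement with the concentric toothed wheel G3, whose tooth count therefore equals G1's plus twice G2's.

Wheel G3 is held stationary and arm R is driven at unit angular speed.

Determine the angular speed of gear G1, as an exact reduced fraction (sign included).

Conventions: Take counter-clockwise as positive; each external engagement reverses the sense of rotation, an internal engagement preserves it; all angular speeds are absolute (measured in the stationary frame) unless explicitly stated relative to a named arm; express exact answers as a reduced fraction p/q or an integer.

43/13

planetary set (26T centre, 17T on arm, 60T internal) — Willis relation
ring teeth: 26 + 2·17 = 60
26(ω_sun−ω_arm) = −60(ω_ring−ω_arm),  ω_ring = 0, ω_arm = 1
ω_sun = 1 − (60/26)(0−1) = 43/13
exact speed ratio = 43/13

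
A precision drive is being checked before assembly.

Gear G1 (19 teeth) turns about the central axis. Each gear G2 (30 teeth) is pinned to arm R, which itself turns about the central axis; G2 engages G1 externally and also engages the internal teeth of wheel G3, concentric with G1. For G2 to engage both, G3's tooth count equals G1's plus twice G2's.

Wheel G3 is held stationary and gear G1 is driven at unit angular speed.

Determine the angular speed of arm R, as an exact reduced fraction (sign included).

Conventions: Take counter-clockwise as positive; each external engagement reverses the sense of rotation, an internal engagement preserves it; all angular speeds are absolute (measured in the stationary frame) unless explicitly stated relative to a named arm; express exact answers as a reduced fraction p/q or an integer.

recognized (axles ride arm R): planetary set, 19/30/79 teeth
ring teeth: 19 + 2·30 = 79
19(ω_sun−ω_arm) = −79(ω_ring−ω_arm),  ω_ring = 0, ω_sun = 1
19(1−ω_arm) = −79(0−ω_arm)  ⇒  98·ω_arm = 19  ⇒  ω_arm = 19/98
exact speed ratio = 19/98

19/98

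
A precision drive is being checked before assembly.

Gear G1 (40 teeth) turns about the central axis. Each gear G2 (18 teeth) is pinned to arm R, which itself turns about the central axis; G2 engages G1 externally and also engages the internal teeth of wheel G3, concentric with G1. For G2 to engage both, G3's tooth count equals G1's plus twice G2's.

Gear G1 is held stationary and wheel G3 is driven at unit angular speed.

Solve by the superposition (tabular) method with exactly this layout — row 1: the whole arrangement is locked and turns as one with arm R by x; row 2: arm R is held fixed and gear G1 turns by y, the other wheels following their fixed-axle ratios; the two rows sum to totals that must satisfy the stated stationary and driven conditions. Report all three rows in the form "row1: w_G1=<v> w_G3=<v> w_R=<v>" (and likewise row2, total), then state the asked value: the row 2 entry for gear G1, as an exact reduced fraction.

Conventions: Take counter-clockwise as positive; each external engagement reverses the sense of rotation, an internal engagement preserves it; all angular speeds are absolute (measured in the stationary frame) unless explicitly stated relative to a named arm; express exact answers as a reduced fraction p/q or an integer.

class = planetary set [G3 = 40+2·18 = 76; Willis about the carrier]
row 1 — lock + rotate with arm: ω_sun = ω_ring = ω_arm = x
superposition row 2 [arm held]: sun y, ring −(40/76)·y, arm 0
boundary: total ω_sun = x + y = 0 and total ω_ring = x − (40/76)·y = 1  ⇒  y = -19/29, x = 19/29
row 2 ring = −(40/76)·(-19/29) = 10/29
totals (row 1 + row 2): sun 19/29 + (-19/29) = 0, ring 19/29 + 10/29 = 1, arm 19/29 + 0 = 19/29
asked cell (row2, sun) = -19/29

row1: w_G1=19/29 w_G3=19/29 w_R=19/29
row2: w_G1=-19/29 w_G3=10/29 w_R=0
total: w_G1=0 w_G3=1 w_R=19/29
asked value: -19/29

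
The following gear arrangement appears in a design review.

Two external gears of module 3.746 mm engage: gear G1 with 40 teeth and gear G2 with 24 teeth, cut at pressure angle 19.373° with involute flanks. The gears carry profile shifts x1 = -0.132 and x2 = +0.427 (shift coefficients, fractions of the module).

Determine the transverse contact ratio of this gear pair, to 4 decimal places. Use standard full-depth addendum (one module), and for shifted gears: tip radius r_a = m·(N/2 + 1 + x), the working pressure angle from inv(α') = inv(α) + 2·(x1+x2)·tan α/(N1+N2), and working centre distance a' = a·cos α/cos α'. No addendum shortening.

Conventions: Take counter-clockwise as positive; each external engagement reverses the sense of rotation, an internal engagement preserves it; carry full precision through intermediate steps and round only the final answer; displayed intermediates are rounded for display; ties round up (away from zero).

1.5825

topology: single-mesh involute geometry — m = 3.746, 40T/24T pair
base radii: r_b1 = 70.677961, r_b2 = 42.406776
tip radii: r_a1 = 78.171528, r_a2 = 50.297542
inv(α') = inv(19.373°) + 2·(-0.132+0.427)·tan α/(40+24) = 0.01674492  ⇒  α' = 20.76381°
a' = a·cos α / cos α' = 119.8720·cos 19.373°/cos 20.76381° = 120.939804
action lengths: √(r_a1²−r_b1²) = 33.397809, √(r_a2²−r_b2²) = 27.046405
base pitch p_b = π·m·cos α = 11.102068
CR = (33.397809 + 27.046405 − 120.939804·sin 20.76381°)/11.102068 = 1.582504
contact ratio ≈ 1.5825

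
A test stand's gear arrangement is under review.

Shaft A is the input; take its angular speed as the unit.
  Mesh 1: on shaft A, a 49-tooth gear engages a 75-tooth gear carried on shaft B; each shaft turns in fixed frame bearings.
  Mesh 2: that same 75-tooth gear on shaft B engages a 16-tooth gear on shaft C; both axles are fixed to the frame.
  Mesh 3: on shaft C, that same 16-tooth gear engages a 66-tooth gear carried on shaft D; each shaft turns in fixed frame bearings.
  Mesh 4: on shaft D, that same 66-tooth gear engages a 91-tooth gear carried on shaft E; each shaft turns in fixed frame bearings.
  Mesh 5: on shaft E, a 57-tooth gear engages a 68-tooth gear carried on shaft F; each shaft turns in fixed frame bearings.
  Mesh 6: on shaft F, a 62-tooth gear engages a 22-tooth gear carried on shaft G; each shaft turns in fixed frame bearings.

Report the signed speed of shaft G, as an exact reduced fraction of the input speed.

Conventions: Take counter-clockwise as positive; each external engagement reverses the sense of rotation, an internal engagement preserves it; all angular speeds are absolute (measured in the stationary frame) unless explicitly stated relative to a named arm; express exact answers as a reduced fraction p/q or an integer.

12369/9724

6-mesh fixed-axis compound train (all bearings frame-fixed)
mesh 1 [49T→75T]: |ω|/ω_in = 1×49/75 = 49/75, sense flips to −
mesh 2 [75T→16T]: |ω|/ω_in = (49/75)×75/16 = 49/16, sense flips to +
mesh 3 [16T→66T]: |ω|/ω_in = (49/16)×16/66 = 49/66, sense flips to −
mesh 4 [66T→91T]: |ω|/ω_in = (49/66)×66/91 = 7/13, sense flips to +
mesh 5 [57T→68T]: |ω|/ω_in = (7/13)×57/68 = 399/884, sense flips to −
mesh 6 [62T→22T]: |ω|/ω_in = (399/884)×62/22 = 12369/9724, sense flips to +
signed output speed (× input speed) = 12369/9724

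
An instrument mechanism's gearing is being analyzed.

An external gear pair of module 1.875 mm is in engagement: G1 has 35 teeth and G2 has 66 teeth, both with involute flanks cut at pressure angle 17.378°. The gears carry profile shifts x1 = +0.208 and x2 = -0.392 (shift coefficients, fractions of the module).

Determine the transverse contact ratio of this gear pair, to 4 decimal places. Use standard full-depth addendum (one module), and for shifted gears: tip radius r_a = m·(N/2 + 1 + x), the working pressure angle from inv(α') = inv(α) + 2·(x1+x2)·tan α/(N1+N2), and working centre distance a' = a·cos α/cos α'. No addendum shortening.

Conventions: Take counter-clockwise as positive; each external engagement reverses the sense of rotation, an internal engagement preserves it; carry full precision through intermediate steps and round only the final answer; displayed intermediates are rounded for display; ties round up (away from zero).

recognized (one external pair, fixed centres): single-mesh tooth geometry, m = 1.875, N1 = 35, N2 = 66
base radii: r_b1 = 31.314776, r_b2 = 59.050721
tip radii: r_a1 = 35.077500, r_a2 = 63.015000
inv(α') = inv(17.378°) + 2·(+0.208-0.392)·tan α/(35+66) = 0.00851577  ⇒  α' = 16.68176°
a' = a·cos α / cos α' = 94.6875·cos 17.378°/cos 16.68176° = 94.335716
action lengths: √(r_a1²−r_b1²) = 15.805562, √(r_a2²−r_b2²) = 21.997787
base pitch p_b = π·m·cos α = 5.621615
CR = (15.805562 + 21.997787 − 94.335716·sin 16.68176°)/5.621615 = 1.907594
contact ratio ≈ 1.9076

1.9076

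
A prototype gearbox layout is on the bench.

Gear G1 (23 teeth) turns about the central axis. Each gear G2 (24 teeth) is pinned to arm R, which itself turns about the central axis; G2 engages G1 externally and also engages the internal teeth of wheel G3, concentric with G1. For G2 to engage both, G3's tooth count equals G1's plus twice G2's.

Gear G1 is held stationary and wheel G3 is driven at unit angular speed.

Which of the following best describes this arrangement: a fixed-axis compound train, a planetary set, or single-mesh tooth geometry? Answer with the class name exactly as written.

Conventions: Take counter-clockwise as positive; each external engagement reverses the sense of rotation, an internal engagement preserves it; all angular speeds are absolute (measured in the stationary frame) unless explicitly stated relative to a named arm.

planetary set

planetary set (23T centre, 24T on arm, 71T internal) — Willis relation
classification: planetary set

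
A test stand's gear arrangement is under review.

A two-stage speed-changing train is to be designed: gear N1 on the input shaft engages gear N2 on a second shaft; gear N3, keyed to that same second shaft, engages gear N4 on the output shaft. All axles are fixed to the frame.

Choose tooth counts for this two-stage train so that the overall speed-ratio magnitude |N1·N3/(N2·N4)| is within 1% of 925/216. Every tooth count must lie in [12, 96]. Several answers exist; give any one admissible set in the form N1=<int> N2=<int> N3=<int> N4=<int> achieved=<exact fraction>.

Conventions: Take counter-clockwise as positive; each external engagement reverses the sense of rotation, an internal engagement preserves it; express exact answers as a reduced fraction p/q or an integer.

2-stage fixed-axis compound train for ratio 925/216
target = 925/216 in lowest terms: an exact hit needs N1·N3 = k·925 and N2·N4 = k·216 for one integer k, every count in [12, 96]; additionally prefer no 1:1 stage (N1 ≠ N2, N3 ≠ N4)
k = 1: N1·N3 = 925 = 25·37, N2·N4 = 216 = 12·18
achieved = 25·37/(12·18) = 925/216; |achieved − target| = 0 ≤ 37/864 ✓

N1=25 N2=12 N3=37 N4=18 achieved=925/216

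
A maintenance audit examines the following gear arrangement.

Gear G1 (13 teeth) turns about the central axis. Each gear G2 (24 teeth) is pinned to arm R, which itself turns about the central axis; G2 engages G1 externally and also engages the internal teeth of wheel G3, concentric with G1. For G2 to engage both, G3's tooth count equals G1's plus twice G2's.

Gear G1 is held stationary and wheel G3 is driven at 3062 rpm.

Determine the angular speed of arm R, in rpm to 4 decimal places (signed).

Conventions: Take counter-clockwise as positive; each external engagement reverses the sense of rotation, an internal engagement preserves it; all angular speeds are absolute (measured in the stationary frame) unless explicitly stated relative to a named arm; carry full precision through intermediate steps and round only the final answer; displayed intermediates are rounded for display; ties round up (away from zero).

class = planetary set [G3 = 13+2·24 = 61; Willis about the carrier]
normalise by the input: solve with ω_ring = 1, then scale by 3062 rpm
ring teeth: 13 + 2·24 = 61
13(ω_sun−ω_arm) = −61(ω_ring−ω_arm),  ω_sun = 0, ω_ring = 1
13(0−ω_arm) = −61(1−ω_arm)  ⇒  74·ω_arm = 61  ⇒  ω_arm = 61/74
scale: ω_arm = 61/74 × 3062 rpm = +2524.0811 rpm

+2524.0811 rpm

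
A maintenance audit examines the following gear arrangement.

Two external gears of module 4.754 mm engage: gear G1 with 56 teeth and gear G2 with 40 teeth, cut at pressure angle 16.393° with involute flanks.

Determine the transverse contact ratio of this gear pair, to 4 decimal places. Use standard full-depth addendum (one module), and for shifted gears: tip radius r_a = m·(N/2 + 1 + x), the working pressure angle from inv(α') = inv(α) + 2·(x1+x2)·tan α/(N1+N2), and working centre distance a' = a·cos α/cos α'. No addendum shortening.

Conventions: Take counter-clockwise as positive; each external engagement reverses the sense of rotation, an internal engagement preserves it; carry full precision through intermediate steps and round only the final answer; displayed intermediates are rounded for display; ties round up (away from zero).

topology: single-mesh involute geometry — m = 4.754, 56T/40T pair
base radii: r_b1 = 127.700792, r_b2 = 91.214852
tip radii: r_a1 = 137.866000, r_a2 = 99.834000
no profile shift: α' = α, a' = a
action lengths: √(r_a1²−r_b1²) = 51.957113, √(r_a2²−r_b2²) = 40.579285
base pitch p_b = π·m·cos α = 14.327995
CR = (51.957113 + 40.579285 − 228.192000·sin 16.39300°)/14.327995 = 1.963644
contact ratio ≈ 1.9636

1.9636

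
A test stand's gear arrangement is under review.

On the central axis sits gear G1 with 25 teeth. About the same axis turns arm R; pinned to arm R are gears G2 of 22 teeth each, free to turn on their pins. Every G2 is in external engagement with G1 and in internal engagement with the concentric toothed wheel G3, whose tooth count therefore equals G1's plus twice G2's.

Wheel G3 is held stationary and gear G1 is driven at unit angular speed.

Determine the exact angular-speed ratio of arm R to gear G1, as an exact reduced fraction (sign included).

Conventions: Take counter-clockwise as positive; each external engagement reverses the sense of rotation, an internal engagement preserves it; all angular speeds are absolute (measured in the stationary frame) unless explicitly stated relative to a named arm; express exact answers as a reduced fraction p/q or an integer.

class = planetary set [G3 = 25+2·22 = 69; Willis about the carrier]
ring teeth: 25 + 2·22 = 69
25(ω_sun−ω_arm) = −69(ω_ring−ω_arm),  ω_ring = 0, ω_sun = 1
25(1−ω_arm) = −69(0−ω_arm)  ⇒  94·ω_arm = 25  ⇒  ω_arm = 25/94
ω_out/ω_in = 25/94

25/94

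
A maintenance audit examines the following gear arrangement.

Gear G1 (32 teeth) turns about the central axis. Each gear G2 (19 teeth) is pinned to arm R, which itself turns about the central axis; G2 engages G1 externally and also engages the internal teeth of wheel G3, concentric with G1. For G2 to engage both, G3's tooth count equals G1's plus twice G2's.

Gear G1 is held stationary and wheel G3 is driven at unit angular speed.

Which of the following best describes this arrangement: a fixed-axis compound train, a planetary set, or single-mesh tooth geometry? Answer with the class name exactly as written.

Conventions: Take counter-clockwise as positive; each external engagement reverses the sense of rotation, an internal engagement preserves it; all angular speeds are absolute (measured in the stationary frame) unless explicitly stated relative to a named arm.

planetary set

recognized (axles ride arm R): planetary set, 32/19/70 teeth
classification: planetary set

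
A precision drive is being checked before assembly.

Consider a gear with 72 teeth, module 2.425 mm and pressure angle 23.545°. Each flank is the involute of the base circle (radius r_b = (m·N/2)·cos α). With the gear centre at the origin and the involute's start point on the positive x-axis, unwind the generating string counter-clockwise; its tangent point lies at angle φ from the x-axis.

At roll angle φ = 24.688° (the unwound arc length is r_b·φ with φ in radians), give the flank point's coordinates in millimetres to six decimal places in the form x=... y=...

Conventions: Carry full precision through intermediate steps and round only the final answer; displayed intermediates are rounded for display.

topology: single-mesh involute geometry — m = 2.425, N = 72
pitch radius r_p = m·N/2 = 2.425·72/2 = 87.300000
base radius r_b = r_p·cos α = 87.300000·cos 23.545° = 80.031979
roll angle φ = 24.688° = 0.43088689 rad
x = r_b·(cos φ + φ·sin φ) = 87.120182
y = r_b·(sin φ − φ·cos φ) = 2.094823

x=87.120182 y=2.094823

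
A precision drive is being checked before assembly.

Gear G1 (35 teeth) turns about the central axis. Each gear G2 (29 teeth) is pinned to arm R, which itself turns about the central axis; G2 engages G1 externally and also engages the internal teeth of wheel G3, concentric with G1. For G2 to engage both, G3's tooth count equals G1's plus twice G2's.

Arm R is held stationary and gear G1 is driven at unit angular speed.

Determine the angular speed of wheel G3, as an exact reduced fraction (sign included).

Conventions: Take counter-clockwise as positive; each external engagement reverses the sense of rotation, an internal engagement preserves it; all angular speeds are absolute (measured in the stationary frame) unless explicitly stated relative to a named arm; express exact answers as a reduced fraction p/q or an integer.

-35/93

recognized (axles ride arm R): planetary set, 35/29/93 teeth
ring teeth: 35 + 2·29 = 93
35(ω_sun−ω_arm) = −93(ω_ring−ω_arm),  ω_arm = 0, ω_sun = 1
ω_ring = 0 − (35/93)(1−0) = -35/93
exact speed ratio = -35/93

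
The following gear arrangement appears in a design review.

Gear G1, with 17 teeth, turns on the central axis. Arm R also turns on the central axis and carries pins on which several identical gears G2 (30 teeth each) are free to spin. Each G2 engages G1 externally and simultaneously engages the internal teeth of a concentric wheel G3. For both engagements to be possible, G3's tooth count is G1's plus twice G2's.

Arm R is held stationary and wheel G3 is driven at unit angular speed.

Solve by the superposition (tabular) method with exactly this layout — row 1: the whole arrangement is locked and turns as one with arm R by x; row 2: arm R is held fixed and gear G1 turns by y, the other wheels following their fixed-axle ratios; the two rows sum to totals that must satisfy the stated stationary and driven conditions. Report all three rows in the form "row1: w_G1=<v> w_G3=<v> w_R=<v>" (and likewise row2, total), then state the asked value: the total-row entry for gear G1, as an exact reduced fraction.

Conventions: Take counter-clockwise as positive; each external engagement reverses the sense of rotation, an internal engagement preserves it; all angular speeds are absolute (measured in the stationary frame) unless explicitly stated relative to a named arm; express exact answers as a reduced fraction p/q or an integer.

class = planetary set [G3 = 17+2·30 = 77; Willis about the carrier]
row 1: whole set turns with the arm by x
superposition row 2 [arm held]: sun y, ring −(17/77)·y, arm 0
boundary: total ω_arm = x = 0 and total ω_ring = x − (17/77)·y = 1  ⇒  y = -77/17, x = 0
row 2 ring = −(17/77)·(-77/17) = 1
totals (row 1 + row 2): sun 0 + (-77/17) = -77/17, ring 0 + 1 = 1, arm 0 + 0 = 0
asked cell (total, sun) = -77/17

row1: w_G1=0 w_G3=0 w_R=0
row2: w_G1=-77/17 w_G3=1 w_R=0
total: w_G1=-77/17 w_G3=1 w_R=0
asked value: -77/17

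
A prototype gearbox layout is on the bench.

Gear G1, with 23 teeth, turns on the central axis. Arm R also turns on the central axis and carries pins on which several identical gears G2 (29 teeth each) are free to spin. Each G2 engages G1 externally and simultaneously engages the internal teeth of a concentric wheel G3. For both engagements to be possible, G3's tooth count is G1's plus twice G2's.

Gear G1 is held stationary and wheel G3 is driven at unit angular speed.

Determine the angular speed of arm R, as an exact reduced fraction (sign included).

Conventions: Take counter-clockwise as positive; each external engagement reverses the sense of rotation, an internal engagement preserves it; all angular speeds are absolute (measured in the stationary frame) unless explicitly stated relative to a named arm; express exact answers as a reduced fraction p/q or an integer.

81/104

topology: planetary set — G1 23T / G2 29T / G3 81T, arm = carrier (Willis)
ring teeth: 23 + 2·29 = 81
23(ω_sun−ω_arm) = −81(ω_ring−ω_arm),  ω_sun = 0, ω_ring = 1
23(0−ω_arm) = −81(1−ω_arm)  ⇒  104·ω_arm = 81  ⇒  ω_arm = 81/104
exact speed ratio = 81/104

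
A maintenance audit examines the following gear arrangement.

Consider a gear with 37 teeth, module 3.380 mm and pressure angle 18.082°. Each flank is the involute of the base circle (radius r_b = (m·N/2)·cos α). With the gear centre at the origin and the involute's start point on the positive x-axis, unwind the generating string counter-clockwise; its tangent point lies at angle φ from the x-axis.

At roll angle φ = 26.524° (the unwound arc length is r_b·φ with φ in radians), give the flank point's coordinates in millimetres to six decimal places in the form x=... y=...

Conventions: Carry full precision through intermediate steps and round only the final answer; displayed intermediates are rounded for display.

x=65.473993 y=1.923908

topology: single-mesh involute geometry — m = 3.380, N = 37
pitch radius r_p = m·N/2 = 3.380·37/2 = 62.530000
base radius r_b = r_p·cos α = 62.530000·cos 18.082° = 59.441849
roll angle φ = 26.524° = 0.46293113 rad
x = r_b·(cos φ + φ·sin φ) = 65.473993
y = r_b·(sin φ − φ·cos φ) = 1.923908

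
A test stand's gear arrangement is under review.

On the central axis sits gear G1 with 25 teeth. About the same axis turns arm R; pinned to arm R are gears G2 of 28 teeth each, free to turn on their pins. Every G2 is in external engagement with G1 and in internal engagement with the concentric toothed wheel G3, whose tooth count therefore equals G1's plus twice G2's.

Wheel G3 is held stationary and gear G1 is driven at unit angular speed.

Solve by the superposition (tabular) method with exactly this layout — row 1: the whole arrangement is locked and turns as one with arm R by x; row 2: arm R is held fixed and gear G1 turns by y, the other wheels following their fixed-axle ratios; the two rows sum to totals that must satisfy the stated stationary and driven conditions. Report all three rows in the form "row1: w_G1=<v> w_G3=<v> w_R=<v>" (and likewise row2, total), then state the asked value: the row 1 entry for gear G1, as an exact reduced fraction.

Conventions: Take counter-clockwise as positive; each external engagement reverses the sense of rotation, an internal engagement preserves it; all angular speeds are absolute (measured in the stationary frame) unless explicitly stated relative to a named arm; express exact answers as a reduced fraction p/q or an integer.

row1: w_G1=25/106 w_G3=25/106 w_R=25/106
row2: w_G1=81/106 w_G3=-25/106 w_R=0
total: w_G1=1 w_G3=0 w_R=25/106
asked value: 25/106

planetary set (25T centre, 28T on arm, 81T internal) — Willis relation
superposition row 1 [locked train]: every member turns x
row 2: sun turns y, ring = −(25/81)·y, arm 0
boundary: total ω_ring = x − (25/81)·y = 0 and total ω_sun = x + y = 1  ⇒  y = 81/106, x = 25/106
row 2 ring = −(25/81)·81/106 = -25/106
totals (row 1 + row 2): sun 25/106 + 81/106 = 1, ring 25/106 + (-25/106) = 0, arm 25/106 + 0 = 25/106
asked cell (row1, sun) = 25/106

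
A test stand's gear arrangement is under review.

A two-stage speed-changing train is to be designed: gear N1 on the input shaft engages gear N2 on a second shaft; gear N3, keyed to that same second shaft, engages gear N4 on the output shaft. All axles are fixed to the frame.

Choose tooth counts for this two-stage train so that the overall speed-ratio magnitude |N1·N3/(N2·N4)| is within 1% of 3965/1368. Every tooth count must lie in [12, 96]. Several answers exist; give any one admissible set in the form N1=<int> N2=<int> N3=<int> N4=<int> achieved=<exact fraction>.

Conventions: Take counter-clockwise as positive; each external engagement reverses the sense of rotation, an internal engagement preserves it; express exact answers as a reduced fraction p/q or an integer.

N1=61 N2=18 N3=65 N4=76 achieved=3965/1368

topology: fixed-axis compound train — 2 stages, target 3965/1368
target = 3965/1368 in lowest terms: an exact hit needs N1·N3 = k·3965 and N2·N4 = k·1368 for one integer k, every count in [12, 96]; additionally prefer no 1:1 stage (N1 ≠ N2, N3 ≠ N4)
k = 1: N1·N3 = 3965 = 61·65, N2·N4 = 1368 = 18·76
achieved = 61·65/(18·76) = 3965/1368; |achieved − target| = 0 ≤ 793/27360 ✓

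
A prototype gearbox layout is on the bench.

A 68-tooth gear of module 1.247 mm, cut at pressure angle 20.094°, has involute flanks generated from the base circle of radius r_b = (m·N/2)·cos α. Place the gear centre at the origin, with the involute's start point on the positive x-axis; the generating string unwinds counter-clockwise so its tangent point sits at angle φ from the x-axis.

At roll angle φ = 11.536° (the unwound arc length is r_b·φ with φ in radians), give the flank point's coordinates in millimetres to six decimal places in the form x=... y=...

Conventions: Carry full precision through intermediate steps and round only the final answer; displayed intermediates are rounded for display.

x=40.616144 y=0.107891

class = single-mesh tooth geometry [base-circle involute, m = 1.247, 68T]
pitch radius r_p = m·N/2 = 1.247·68/2 = 42.398000
base radius r_b = r_p·cos α = 42.398000·cos 20.094° = 39.817244
roll angle φ = 11.536° = 0.20134118 rad
x = r_b·(cos φ + φ·sin φ) = 40.616144
y = r_b·(sin φ − φ·cos φ) = 0.107891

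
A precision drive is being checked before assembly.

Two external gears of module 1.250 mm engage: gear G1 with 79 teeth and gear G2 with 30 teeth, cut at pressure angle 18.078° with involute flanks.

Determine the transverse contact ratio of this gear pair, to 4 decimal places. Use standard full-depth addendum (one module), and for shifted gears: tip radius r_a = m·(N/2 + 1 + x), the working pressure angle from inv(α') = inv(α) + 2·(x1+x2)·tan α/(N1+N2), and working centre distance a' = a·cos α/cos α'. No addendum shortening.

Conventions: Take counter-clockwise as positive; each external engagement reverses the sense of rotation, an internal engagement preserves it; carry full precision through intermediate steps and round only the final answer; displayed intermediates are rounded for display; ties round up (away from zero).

1.8479

single-mesh involute tooth geometry (79T engaging 30T at module 1.250)
base radii: r_b1 = 46.937601, r_b2 = 17.824405
tip radii: r_a1 = 50.625000, r_a2 = 20.000000
no profile shift: α' = α, a' = a
action lengths: √(r_a1²−r_b1²) = 18.967136, √(r_a2²−r_b2²) = 9.071415
base pitch p_b = π·m·cos α = 3.733135
CR = (18.967136 + 9.071415 − 68.125000·sin 18.07800°)/3.733135 = 1.847934
contact ratio ≈ 1.8479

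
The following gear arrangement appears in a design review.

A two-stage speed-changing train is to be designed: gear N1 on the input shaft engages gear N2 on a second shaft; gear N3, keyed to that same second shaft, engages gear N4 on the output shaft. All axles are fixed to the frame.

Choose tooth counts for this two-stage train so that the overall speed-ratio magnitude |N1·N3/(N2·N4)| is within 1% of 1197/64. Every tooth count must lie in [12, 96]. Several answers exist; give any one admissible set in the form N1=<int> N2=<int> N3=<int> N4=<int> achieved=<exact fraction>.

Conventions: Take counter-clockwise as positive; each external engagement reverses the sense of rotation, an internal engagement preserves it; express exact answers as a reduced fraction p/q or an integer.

N1=57 N2=12 N3=63 N4=16 achieved=1197/64

class = fixed-axis compound train [2-stage, 1197/64 wanted]
target = 1197/64 in lowest terms: an exact hit needs N1·N3 = k·1197 and N2·N4 = k·64 for one integer k, every count in [12, 96]; additionally prefer no 1:1 stage (N1 ≠ N2, N3 ≠ N4)
k = 1…2: no 1:1-free in-range split of k·1197 and k·64 into factor pairs; take k = 3
k = 3: N1·N3 = 3591 = 57·63, N2·N4 = 192 = 12·16
achieved = 57·63/(12·16) = 1197/64; |achieved − target| = 0 ≤ 1197/6400 ✓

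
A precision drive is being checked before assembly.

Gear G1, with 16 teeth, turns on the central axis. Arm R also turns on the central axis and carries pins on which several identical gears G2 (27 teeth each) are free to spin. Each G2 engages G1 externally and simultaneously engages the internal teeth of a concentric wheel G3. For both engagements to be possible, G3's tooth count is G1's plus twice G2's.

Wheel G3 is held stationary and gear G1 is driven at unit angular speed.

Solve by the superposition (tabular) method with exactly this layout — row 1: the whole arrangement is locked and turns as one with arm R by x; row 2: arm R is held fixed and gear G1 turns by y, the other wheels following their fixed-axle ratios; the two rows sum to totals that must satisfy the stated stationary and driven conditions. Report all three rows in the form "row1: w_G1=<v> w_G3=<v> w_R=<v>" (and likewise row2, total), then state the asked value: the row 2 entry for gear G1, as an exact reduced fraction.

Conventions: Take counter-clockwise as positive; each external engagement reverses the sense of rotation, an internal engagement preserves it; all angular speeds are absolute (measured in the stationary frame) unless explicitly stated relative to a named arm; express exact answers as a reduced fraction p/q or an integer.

planetary set (16T centre, 27T on arm, 70T internal) — Willis relation
row 1: whole set turns with the arm by x
row 2 — arm fixed, fixed-axis ratios: sun y, ring −(16/70)·y, arm 0
boundary: total ω_ring = x − (16/70)·y = 0 and total ω_sun = x + y = 1  ⇒  y = 35/43, x = 8/43
row 2 ring = −(16/70)·35/43 = -8/43
totals (row 1 + row 2): sun 8/43 + 35/43 = 1, ring 8/43 + (-8/43) = 0, arm 8/43 + 0 = 8/43
asked cell (row2, sun) = 35/43

row1: w_G1=8/43 w_G3=8/43 w_R=8/43
row2: w_G1=35/43 w_G3=-8/43 w_R=0
total: w_G1=1 w_G3=0 w_R=8/43
asked value: 35/43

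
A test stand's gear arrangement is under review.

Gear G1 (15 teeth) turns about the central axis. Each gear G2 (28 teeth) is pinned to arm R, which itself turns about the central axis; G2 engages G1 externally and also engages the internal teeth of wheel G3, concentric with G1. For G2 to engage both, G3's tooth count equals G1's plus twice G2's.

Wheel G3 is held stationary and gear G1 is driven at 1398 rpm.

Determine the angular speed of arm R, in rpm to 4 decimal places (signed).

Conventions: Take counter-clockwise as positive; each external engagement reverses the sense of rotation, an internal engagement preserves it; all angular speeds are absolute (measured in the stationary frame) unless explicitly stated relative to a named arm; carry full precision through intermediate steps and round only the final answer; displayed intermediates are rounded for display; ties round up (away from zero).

planetary set (15T centre, 28T on arm, 71T internal) — Willis relation
normalise by the input: solve with ω_sun = 1, then scale by 1398 rpm
ring teeth: 15 + 2·28 = 71
15(ω_sun−ω_arm) = −71(ω_ring−ω_arm),  ω_ring = 0, ω_sun = 1
15(1−ω_arm) = −71(0−ω_arm)  ⇒  86·ω_arm = 15  ⇒  ω_arm = 15/86
scale: ω_arm = 15/86 × 1398 rpm = +243.8372 rpm

+243.8372 rpm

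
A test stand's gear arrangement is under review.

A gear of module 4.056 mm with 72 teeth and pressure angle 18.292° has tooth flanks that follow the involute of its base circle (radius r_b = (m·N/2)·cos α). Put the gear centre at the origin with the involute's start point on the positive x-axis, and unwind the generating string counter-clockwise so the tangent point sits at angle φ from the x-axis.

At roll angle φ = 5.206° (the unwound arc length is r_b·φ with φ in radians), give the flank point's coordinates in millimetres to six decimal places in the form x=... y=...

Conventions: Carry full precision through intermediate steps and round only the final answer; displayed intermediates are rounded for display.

single-mesh involute tooth geometry (72T wheel at module 4.056)
pitch radius r_p = m·N/2 = 4.056·72/2 = 146.016000
base radius r_b = r_p·cos α = 146.016000·cos 18.292° = 138.637711
roll angle φ = 5.206° = 0.09086184 rad
x = r_b·(cos φ + φ·sin φ) = 139.208818
y = r_b·(sin φ − φ·cos φ) = 0.034637

x=139.208818 y=0.034637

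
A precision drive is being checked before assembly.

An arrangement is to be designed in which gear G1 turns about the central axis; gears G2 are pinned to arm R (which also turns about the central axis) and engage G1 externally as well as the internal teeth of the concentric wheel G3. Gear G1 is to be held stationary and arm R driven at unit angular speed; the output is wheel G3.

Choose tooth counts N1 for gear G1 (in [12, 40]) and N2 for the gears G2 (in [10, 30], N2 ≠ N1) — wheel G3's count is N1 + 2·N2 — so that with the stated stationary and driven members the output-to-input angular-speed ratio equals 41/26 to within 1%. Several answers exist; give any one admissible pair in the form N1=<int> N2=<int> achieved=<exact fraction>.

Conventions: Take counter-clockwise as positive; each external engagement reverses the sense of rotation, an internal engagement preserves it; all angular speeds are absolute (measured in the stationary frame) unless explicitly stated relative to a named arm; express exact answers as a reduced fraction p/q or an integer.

N1=30 N2=11 achieved=41/26

design class (target 41/26): planetary set
Willis with ω_sun = 0: ω_ring/ω_arm = (N1+N3)/N3; set equal to 41/26  ⇒  N3/N1 = 1/(41/26 − 1) = 26/15
N3 = N1 + 2·N2  ⇒  N2/N1 = (N3/N1 − 1)/2 = (26/15 − 1)/2 = 11/30
smallest multiple with N1 ≥ 12 and N2 ≥ 10: k = 1  ⇒  N1 = 1·30 = 30, N2 = 1·11 = 11 (N1 ≤ 40, N2 ≤ 30, N2 ≠ N1 ✓), N3 = 30 + 2·11 = 52
check: (N1+N3)/N3 with N1 = 30, N3 = 52 gives 41/26; |achieved − target| = 0 ≤ 41/2600 ✓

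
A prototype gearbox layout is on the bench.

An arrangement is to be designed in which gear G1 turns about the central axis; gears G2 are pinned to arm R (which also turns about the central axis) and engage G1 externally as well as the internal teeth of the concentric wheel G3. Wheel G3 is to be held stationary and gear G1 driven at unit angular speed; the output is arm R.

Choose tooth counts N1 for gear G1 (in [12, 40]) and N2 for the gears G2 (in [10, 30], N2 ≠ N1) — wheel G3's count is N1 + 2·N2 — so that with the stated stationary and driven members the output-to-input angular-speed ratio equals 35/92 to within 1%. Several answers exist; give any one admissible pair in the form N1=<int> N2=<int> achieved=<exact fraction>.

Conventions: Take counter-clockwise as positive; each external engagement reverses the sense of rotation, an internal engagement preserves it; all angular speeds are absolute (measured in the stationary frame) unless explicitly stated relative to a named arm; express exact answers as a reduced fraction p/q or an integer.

topology: planetary set — design target 35/92, arm = carrier (Willis)
Willis with ω_ring = 0: ω_arm/ω_sun = N1/(N1+N3); set equal to 35/92  ⇒  N3/N1 = 1/(35/92) − 1 = 57/35
N3 = N1 + 2·N2  ⇒  N2/N1 = (N3/N1 − 1)/2 = (57/35 − 1)/2 = 11/35
smallest multiple with N1 ≥ 12 and N2 ≥ 10: k = 1  ⇒  N1 = 1·35 = 35, N2 = 1·11 = 11 (N1 ≤ 40, N2 ≤ 30, N2 ≠ N1 ✓), N3 = 35 + 2·11 = 57
check: N1/(N1+N3) with N1 = 35, N3 = 57 gives 35/92; |achieved − target| = 0 ≤ 7/1840 ✓

N1=35 N2=11 achieved=35/92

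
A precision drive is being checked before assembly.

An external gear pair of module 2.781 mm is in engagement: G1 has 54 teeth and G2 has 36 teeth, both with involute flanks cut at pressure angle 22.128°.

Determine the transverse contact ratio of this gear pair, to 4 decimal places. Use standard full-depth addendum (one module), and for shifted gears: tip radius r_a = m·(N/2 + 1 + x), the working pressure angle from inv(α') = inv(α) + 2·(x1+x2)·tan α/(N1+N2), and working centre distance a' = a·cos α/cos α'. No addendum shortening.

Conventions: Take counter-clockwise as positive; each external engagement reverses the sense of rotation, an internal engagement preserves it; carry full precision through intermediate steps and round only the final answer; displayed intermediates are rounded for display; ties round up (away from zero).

1.6306

class = single-mesh tooth geometry [involute pair 54T × 36T, m = 2.781]
base radii: r_b1 = 69.556442, r_b2 = 46.370961
tip radii: r_a1 = 77.868000, r_a2 = 52.839000
no profile shift: α' = α, a' = a
action lengths: √(r_a1²−r_b1²) = 35.004669, √(r_a2²−r_b2²) = 25.331678
base pitch p_b = π·m·cos α = 8.093259
CR = (35.004669 + 25.331678 − 125.145000·sin 22.12800°)/8.093259 = 1.630629
contact ratio ≈ 1.6306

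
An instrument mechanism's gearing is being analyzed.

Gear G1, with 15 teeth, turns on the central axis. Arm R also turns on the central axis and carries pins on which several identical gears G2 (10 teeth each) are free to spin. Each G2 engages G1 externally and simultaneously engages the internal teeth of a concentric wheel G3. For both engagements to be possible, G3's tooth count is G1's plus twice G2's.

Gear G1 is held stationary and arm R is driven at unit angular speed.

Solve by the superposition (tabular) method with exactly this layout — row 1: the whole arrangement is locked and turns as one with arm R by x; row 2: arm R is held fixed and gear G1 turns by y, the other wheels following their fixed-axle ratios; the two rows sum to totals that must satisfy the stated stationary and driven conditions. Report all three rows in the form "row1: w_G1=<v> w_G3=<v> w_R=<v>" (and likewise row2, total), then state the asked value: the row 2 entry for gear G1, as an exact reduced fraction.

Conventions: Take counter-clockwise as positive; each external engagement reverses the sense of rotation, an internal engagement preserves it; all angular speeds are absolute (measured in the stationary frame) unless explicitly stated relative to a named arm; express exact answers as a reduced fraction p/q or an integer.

topology: planetary set — G1 15T / G2 10T / G3 35T, arm = carrier (Willis)
row 1 — lock + rotate with arm: ω_sun = ω_ring = ω_arm = x
row 2 — arm fixed, fixed-axis ratios: sun y, ring −(15/35)·y, arm 0
boundary: total ω_sun = x + y = 0 and total ω_arm = x = 1  ⇒  y = -1, x = 1
row 2 ring = −(15/35)·(-1) = 3/7
totals (row 1 + row 2): sun 1 + (-1) = 0, ring 1 + 3/7 = 10/7, arm 1 + 0 = 1
asked cell (row2, sun) = -1

row1: w_G1=1 w_G3=1 w_R=1
row2: w_G1=-1 w_G3=3/7 w_R=0
total: w_G1=0 w_G3=10/7 w_R=1
asked value: -1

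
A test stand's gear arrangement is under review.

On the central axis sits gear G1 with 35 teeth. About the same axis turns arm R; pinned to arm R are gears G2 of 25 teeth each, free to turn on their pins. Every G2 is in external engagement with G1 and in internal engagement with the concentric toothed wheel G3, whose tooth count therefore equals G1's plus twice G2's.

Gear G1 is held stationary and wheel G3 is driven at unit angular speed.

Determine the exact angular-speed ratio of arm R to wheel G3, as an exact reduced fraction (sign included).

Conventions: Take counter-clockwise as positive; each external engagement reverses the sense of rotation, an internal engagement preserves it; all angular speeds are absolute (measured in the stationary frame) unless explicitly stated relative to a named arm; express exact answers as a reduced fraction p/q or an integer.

recognized (axles ride arm R): planetary set, 35/25/85 teeth
ring teeth: 35 + 2·25 = 85
35(ω_sun−ω_arm) = −85(ω_ring−ω_arm),  ω_sun = 0, ω_ring = 1
35(0−ω_arm) = −85(1−ω_arm)  ⇒  120·ω_arm = 85  ⇒  ω_arm = 17/24
ω_out/ω_in = 17/24

17/24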